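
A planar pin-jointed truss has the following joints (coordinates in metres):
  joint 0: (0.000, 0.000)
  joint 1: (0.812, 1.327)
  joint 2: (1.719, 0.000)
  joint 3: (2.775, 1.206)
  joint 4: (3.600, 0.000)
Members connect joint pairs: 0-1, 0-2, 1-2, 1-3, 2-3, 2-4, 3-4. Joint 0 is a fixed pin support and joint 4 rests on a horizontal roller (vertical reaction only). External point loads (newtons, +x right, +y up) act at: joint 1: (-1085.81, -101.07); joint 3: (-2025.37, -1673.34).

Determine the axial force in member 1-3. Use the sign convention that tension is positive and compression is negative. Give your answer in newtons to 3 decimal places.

-879.303

N=5 nodes, M=7 members, R=3 reactions → 2N=10, M+R=10
member 0 (0-1): L=1.5557, (cx,cy)=(0.5219,0.8530)
member 1 (0-2): L=1.7190, (cx,cy)=(1.0000,0.0000)
member 2 (1-2): L=1.6074, (cx,cy)=(0.5643,-0.8256)
member 3 (1-3): L=1.9667, (cx,cy)=(0.9981,-0.0615)
member 4 (2-3): L=1.6030, (cx,cy)=(0.6588,0.7523)
member 5 (2-4): L=1.8810, (cx,cy)=(1.0000,0.0000)
member 6 (3-4): L=1.4612, (cx,cy)=(0.5646,-0.8254)
solve A·x = −loads:
  F[0-1] = -1806.0069 N (compression)
  F[0-2] = -2168.5456 N (compression)
  F[1-2] = +1809.0457 N (tension)
  F[1-3] = -879.3027 N (compression)
  F[2-3] = -1985.1474 N (compression)
  F[2-4] = +160.0217 N (tension)
  F[3-4] = -283.4197 N (compression)
  Rx@0 = +3111.1800 N
  Ry@0 = +1540.4874 N
  Ry@4 = +233.9226 N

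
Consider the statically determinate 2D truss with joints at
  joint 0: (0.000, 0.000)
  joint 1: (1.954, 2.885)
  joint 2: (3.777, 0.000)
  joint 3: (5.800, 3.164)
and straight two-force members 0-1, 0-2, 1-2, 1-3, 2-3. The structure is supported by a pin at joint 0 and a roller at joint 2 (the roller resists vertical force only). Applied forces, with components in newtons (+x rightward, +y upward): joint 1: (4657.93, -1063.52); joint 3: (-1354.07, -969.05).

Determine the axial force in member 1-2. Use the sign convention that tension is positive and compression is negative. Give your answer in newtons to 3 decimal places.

N=4 nodes, M=5 members, R=3 reactions → 2N=8, M+R=8
member 0 (0-1): L=3.4844, (cx,cy)=(0.5608,0.8280)
member 1 (0-2): L=3.7770, (cx,cy)=(1.0000,0.0000)
member 2 (1-2): L=3.4127, (cx,cy)=(0.5342,-0.8454)
member 3 (1-3): L=3.8561, (cx,cy)=(0.9974,0.0724)
member 4 (2-3): L=3.7555, (cx,cy)=(0.5387,0.8425)
solve A·x = −loads:
  F[0-1] = +2934.0500 N (tension)
  F[0-2] = +1658.5083 N (tension)
  F[1-2] = -4197.7881 N (compression)
  F[1-3] = -772.2261 N (compression)
  F[2-3] = -1083.8793 N (compression)
  Rx@0 = -3303.8600 N
  Ry@0 = -2429.2936 N
  Ry@2 = +4461.8636 N

-4197.788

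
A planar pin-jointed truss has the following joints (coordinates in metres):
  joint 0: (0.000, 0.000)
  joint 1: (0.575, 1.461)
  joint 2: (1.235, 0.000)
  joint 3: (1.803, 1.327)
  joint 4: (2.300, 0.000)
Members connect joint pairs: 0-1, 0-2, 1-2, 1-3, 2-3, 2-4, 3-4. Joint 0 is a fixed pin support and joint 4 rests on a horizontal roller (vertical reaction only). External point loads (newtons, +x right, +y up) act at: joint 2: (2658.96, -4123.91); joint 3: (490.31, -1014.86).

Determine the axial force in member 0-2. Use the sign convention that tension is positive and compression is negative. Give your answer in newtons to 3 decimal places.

N=5 nodes, M=7 members, R=3 reactions → 2N=10, M+R=10
member 0 (0-1): L=1.5701, (cx,cy)=(0.3662,0.9305)
member 1 (0-2): L=1.2350, (cx,cy)=(1.0000,0.0000)
member 2 (1-2): L=1.6032, (cx,cy)=(0.4117,-0.9113)
member 3 (1-3): L=1.2353, (cx,cy)=(0.9941,-0.1085)
member 4 (2-3): L=1.4435, (cx,cy)=(0.3935,0.9193)
member 5 (2-4): L=1.0650, (cx,cy)=(1.0000,0.0000)
member 6 (3-4): L=1.4170, (cx,cy)=(0.3507,-0.9365)
solve A·x = −loads:
  F[0-1] = -1983.7796 N (compression)
  F[0-2] = +3875.7772 N (tension)
  F[1-2] = +2222.1063 N (tension)
  F[1-3] = -1651.0624 N (compression)
  F[2-3] = +2283.0341 N (tension)
  F[2-4] = +1233.2528 N (tension)
  F[3-4] = -3516.1783 N (compression)
  Rx@0 = -3149.2700 N
  Ry@0 = +1845.9601 N
  Ry@4 = +3292.8099 N

3875.777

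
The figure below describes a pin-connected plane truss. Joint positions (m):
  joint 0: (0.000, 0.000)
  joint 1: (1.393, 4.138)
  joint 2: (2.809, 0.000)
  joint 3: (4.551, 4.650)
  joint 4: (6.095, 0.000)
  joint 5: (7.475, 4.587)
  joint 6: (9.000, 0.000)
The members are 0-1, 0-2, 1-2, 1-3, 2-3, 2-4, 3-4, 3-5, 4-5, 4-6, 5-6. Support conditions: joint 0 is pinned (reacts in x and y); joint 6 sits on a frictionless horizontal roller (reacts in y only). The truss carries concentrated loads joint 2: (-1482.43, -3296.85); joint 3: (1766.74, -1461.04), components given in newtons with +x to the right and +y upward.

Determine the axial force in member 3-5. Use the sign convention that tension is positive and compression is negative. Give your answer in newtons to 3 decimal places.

N=7 nodes, M=11 members, R=3 reactions → 2N=14, M+R=14
member 0 (0-1): L=4.3662, (cx,cy)=(0.3190,0.9477)
member 1 (0-2): L=2.8090, (cx,cy)=(1.0000,0.0000)
member 2 (1-2): L=4.3736, (cx,cy)=(0.3238,-0.9461)
member 3 (1-3): L=3.1992, (cx,cy)=(0.9871,0.1600)
member 4 (2-3): L=4.9656, (cx,cy)=(0.3508,0.9364)
member 5 (2-4): L=3.2860, (cx,cy)=(1.0000,0.0000)
member 6 (3-4): L=4.8996, (cx,cy)=(0.3151,-0.9491)
member 7 (3-5): L=2.9247, (cx,cy)=(0.9998,-0.0215)
member 8 (4-5): L=4.7901, (cx,cy)=(0.2881,0.9576)
member 9 (4-6): L=2.9050, (cx,cy)=(1.0000,0.0000)
member 10 (5-6): L=4.8339, (cx,cy)=(0.3155,-0.9489)
solve A·x = −loads:
  F[0-1] = -2191.8368 N (compression)
  F[0-2] = +983.6012 N (tension)
  F[1-2] = +1966.6127 N (tension)
  F[1-3] = -1353.4528 N (compression)
  F[2-3] = +1533.6326 N (tension)
  F[2-4] = +2564.7274 N (tension)
  F[3-4] = -2786.2141 N (compression)
  F[3-5] = -1687.1119 N (compression)
  F[4-5] = +2761.3318 N (tension)
  F[4-6] = +891.1952 N (tension)
  F[5-6] = -2824.8605 N (compression)
  Rx@0 = -284.3100 N
  Ry@0 = +2077.2916 N
  Ry@6 = +2680.5984 N

-1687.112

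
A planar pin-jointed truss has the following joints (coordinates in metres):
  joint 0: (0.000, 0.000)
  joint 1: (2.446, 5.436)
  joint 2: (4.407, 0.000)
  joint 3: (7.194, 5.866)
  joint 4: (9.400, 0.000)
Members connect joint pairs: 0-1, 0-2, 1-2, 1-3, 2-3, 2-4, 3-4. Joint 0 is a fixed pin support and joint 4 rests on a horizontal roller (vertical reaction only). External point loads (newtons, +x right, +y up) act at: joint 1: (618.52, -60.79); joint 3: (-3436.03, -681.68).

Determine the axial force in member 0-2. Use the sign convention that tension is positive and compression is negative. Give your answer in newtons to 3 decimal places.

-1921.413

N=5 nodes, M=7 members, R=3 reactions → 2N=10, M+R=10
member 0 (0-1): L=5.9610, (cx,cy)=(0.4103,0.9119)
member 1 (0-2): L=4.4070, (cx,cy)=(1.0000,0.0000)
member 2 (1-2): L=5.7789, (cx,cy)=(0.3393,-0.9407)
member 3 (1-3): L=4.7674, (cx,cy)=(0.9959,0.0902)
member 4 (2-3): L=6.4944, (cx,cy)=(0.4291,0.9032)
member 5 (2-4): L=4.9930, (cx,cy)=(1.0000,0.0000)
member 6 (3-4): L=6.2671, (cx,cy)=(0.3520,-0.9360)
solve A·x = −loads:
  F[0-1] = -2183.8082 N (compression)
  F[0-2] = -1921.4132 N (compression)
  F[1-2] = +1846.3406 N (tension)
  F[1-3] = -2149.9137 N (compression)
  F[2-3] = -1922.8437 N (compression)
  F[2-4] = -469.7129 N (compression)
  F[3-4] = +1334.4208 N (tension)
  Rx@0 = +2817.5100 N
  Ry@0 = +1991.4890 N
  Ry@4 = -1249.0190 N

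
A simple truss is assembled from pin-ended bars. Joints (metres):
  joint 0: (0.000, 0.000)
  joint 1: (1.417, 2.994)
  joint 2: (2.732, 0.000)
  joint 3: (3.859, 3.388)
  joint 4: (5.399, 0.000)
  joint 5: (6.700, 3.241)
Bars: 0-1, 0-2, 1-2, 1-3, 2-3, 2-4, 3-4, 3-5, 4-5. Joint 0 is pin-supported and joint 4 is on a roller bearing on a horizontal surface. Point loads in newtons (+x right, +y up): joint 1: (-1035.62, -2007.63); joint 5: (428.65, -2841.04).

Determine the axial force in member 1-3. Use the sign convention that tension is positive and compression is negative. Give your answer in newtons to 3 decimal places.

N=6 nodes, M=9 members, R=3 reactions → 2N=12, M+R=12
member 0 (0-1): L=3.3124, (cx,cy)=(0.4278,0.9039)
member 1 (0-2): L=2.7320, (cx,cy)=(1.0000,0.0000)
member 2 (1-2): L=3.2701, (cx,cy)=(0.4021,-0.9156)
member 3 (1-3): L=2.4736, (cx,cy)=(0.9872,0.1593)
member 4 (2-3): L=3.5705, (cx,cy)=(0.3156,0.9489)
member 5 (2-4): L=2.6670, (cx,cy)=(1.0000,0.0000)
member 6 (3-4): L=3.7216, (cx,cy)=(0.4138,-0.9104)
member 7 (3-5): L=2.8448, (cx,cy)=(0.9987,-0.0517)
member 8 (4-5): L=3.4924, (cx,cy)=(0.3725,0.9280)
solve A·x = −loads:
  F[0-1] = -1231.4605 N (compression)
  F[0-2] = -80.1662 N (compression)
  F[1-2] = -828.6339 N (compression)
  F[1-3] = +852.9273 N (tension)
  F[2-3] = +799.5553 N (tension)
  F[2-4] = -665.7592 N (compression)
  F[3-4] = -1069.9815 N (compression)
  F[3-5] = +1539.2271 N (tension)
  F[4-5] = -2975.6878 N (compression)
  Rx@0 = +606.9700 N
  Ry@0 = +1113.0915 N
  Ry@4 = +3735.5785 N

852.927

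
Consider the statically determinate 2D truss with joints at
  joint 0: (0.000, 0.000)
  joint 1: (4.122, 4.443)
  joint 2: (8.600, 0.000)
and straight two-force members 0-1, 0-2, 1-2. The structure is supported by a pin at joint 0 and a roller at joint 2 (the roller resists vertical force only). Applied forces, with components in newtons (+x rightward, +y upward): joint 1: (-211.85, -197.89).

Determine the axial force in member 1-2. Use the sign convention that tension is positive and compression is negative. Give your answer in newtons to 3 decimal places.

N=3 nodes, M=3 members, R=3 reactions → 2N=6, M+R=6
member 0 (0-1): L=6.0606, (cx,cy)=(0.6801,0.7331)
member 1 (0-2): L=8.6000, (cx,cy)=(1.0000,0.0000)
member 2 (1-2): L=6.3081, (cx,cy)=(0.7099,-0.7043)
solve A·x = −loads:
  F[0-1] = -289.8520 N (compression)
  F[0-2] = -14.7135 N (compression)
  F[1-2] = +20.7269 N (tension)
  Rx@0 = +211.8500 N
  Ry@0 = +212.4885 N
  Ry@2 = -14.5985 N

20.727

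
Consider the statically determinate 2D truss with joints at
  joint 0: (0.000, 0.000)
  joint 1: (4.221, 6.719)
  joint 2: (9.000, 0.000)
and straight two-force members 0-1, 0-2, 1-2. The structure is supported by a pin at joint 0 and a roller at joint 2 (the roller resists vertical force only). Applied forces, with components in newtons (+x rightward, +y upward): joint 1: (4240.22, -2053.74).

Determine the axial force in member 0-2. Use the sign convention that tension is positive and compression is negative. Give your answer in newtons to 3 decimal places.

2936.652

N=3 nodes, M=3 members, R=3 reactions → 2N=6, M+R=6
member 0 (0-1): L=7.9348, (cx,cy)=(0.5320,0.8468)
member 1 (0-2): L=9.0000, (cx,cy)=(1.0000,0.0000)
member 2 (1-2): L=8.2452, (cx,cy)=(0.5796,-0.8149)
solve A·x = −loads:
  F[0-1] = +2450.5131 N (tension)
  F[0-2] = +2936.6517 N (tension)
  F[1-2] = -5066.6176 N (compression)
  Rx@0 = -4240.2200 N
  Ry@0 = -2075.0239 N
  Ry@2 = +4128.7639 N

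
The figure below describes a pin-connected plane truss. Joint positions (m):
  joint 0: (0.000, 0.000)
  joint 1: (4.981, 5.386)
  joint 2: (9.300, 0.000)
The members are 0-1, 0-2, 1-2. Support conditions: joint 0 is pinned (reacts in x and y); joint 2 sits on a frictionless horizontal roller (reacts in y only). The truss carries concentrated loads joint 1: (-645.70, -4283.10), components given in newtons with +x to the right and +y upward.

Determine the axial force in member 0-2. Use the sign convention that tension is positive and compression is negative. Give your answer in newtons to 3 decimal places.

N=3 nodes, M=3 members, R=3 reactions → 2N=6, M+R=6
member 0 (0-1): L=7.3362, (cx,cy)=(0.6790,0.7342)
member 1 (0-2): L=9.3000, (cx,cy)=(1.0000,0.0000)
member 2 (1-2): L=6.9038, (cx,cy)=(0.6256,-0.7801)
solve A·x = −loads:
  F[0-1] = -3218.6776 N (compression)
  F[0-2] = +1539.6689 N (tension)
  F[1-2] = -2461.1253 N (compression)
  Rx@0 = +645.7000 N
  Ry@0 = +2363.0590 N
  Ry@2 = +1920.0410 N

1539.669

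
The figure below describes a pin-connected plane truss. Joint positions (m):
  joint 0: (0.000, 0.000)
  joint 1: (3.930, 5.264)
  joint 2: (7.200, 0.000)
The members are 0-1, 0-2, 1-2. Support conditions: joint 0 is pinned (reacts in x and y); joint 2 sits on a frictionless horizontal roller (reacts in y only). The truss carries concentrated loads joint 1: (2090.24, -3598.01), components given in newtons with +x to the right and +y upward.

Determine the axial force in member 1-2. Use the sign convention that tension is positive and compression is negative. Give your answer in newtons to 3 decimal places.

N=3 nodes, M=3 members, R=3 reactions → 2N=6, M+R=6
member 0 (0-1): L=6.5692, (cx,cy)=(0.5982,0.8013)
member 1 (0-2): L=7.2000, (cx,cy)=(1.0000,0.0000)
member 2 (1-2): L=6.1970, (cx,cy)=(0.5277,-0.8494)
solve A·x = −loads:
  F[0-1] = -132.1562 N (compression)
  F[0-2] = +2169.3018 N (tension)
  F[1-2] = -4111.0477 N (compression)
  Rx@0 = -2090.2400 N
  Ry@0 = +105.8985 N
  Ry@2 = +3492.1115 N

-4111.048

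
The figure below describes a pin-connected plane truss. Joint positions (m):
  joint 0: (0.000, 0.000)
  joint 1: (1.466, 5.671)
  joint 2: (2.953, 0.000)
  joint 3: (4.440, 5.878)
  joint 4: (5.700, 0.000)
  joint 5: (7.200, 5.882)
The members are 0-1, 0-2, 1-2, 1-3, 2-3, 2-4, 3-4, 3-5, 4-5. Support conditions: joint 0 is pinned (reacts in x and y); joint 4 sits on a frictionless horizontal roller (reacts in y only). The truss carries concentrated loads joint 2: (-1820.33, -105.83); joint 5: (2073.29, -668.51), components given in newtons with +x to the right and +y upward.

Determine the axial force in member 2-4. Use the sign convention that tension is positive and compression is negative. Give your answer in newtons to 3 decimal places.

336.074

N=6 nodes, M=9 members, R=3 reactions → 2N=12, M+R=12
member 0 (0-1): L=5.8574, (cx,cy)=(0.2503,0.9682)
member 1 (0-2): L=2.9530, (cx,cy)=(1.0000,0.0000)
member 2 (1-2): L=5.8627, (cx,cy)=(0.2536,-0.9673)
member 3 (1-3): L=2.9812, (cx,cy)=(0.9976,0.0694)
member 4 (2-3): L=6.0632, (cx,cy)=(0.2453,0.9695)
member 5 (2-4): L=2.7470, (cx,cy)=(1.0000,0.0000)
member 6 (3-4): L=6.0115, (cx,cy)=(0.2096,-0.9778)
member 7 (3-5): L=2.7600, (cx,cy)=(1.0000,0.0014)
member 8 (4-5): L=6.0702, (cx,cy)=(0.2471,0.9690)
solve A·x = −loads:
  F[0-1] = +2338.8487 N (tension)
  F[0-2] = -332.4088 N (compression)
  F[1-2] = -2257.6369 N (compression)
  F[1-3] = +1160.7902 N (tension)
  F[2-3] = +2361.7706 N (tension)
  F[2-4] = +336.0744 N (tension)
  F[3-4] = -2420.7581 N (compression)
  F[3-5] = +2244.6022 N (tension)
  F[4-5] = -693.2623 N (compression)
  Rx@0 = -252.9600 N
  Ry@0 = -2264.4108 N
  Ry@4 = +3038.7508 N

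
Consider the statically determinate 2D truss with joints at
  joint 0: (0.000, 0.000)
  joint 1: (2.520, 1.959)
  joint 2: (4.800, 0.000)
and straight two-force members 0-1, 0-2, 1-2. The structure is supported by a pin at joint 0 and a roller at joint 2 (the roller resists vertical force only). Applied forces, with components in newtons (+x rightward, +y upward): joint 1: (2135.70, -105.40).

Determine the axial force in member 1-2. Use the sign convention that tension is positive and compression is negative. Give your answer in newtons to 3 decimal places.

-1422.395

N=3 nodes, M=3 members, R=3 reactions → 2N=6, M+R=6
member 0 (0-1): L=3.1919, (cx,cy)=(0.7895,0.6137)
member 1 (0-2): L=4.8000, (cx,cy)=(1.0000,0.0000)
member 2 (1-2): L=3.0060, (cx,cy)=(0.7585,-0.6517)
solve A·x = −loads:
  F[0-1] = +1338.6130 N (tension)
  F[0-2] = +1078.8596 N (tension)
  F[1-2] = -1422.3948 N (compression)
  Rx@0 = -2135.7000 N
  Ry@0 = -821.5676 N
  Ry@2 = +926.9676 N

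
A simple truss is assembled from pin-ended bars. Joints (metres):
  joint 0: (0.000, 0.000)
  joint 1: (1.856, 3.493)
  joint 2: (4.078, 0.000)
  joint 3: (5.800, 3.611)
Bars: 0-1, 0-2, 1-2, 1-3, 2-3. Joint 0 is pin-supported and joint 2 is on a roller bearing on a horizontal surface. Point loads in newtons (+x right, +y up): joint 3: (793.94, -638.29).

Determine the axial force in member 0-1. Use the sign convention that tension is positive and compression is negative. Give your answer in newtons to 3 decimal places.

1101.314

N=4 nodes, M=5 members, R=3 reactions → 2N=8, M+R=8
member 0 (0-1): L=3.9555, (cx,cy)=(0.4692,0.8831)
member 1 (0-2): L=4.0780, (cx,cy)=(1.0000,0.0000)
member 2 (1-2): L=4.1398, (cx,cy)=(0.5367,-0.8438)
member 3 (1-3): L=3.9458, (cx,cy)=(0.9996,0.0299)
member 4 (2-3): L=4.0006, (cx,cy)=(0.4304,0.9026)
solve A·x = −loads:
  F[0-1] = +1101.3145 N (tension)
  F[0-2] = +277.1779 N (tension)
  F[1-2] = -1113.1391 N (compression)
  F[1-3] = +1114.7212 N (tension)
  F[2-3] = -744.0852 N (compression)
  Rx@0 = -793.9400 N
  Ry@0 = -972.5485 N
  Ry@2 = +1610.8385 N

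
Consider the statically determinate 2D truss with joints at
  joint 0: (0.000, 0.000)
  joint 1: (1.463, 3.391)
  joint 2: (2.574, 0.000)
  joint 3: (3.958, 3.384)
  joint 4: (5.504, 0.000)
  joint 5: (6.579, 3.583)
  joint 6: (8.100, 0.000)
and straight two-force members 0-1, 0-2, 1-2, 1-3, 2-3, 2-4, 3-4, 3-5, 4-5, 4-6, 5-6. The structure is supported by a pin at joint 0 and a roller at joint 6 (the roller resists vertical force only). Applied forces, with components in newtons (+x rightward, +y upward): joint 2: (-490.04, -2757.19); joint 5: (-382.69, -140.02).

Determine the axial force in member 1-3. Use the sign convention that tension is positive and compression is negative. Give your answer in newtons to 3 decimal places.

N=7 nodes, M=11 members, R=3 reactions → 2N=14, M+R=14
member 0 (0-1): L=3.6931, (cx,cy)=(0.3961,0.9182)
member 1 (0-2): L=2.5740, (cx,cy)=(1.0000,0.0000)
member 2 (1-2): L=3.5684, (cx,cy)=(0.3113,-0.9503)
member 3 (1-3): L=2.4950, (cx,cy)=(1.0000,-0.0028)
member 4 (2-3): L=3.6561, (cx,cy)=(0.3785,0.9256)
member 5 (2-4): L=2.9300, (cx,cy)=(1.0000,0.0000)
member 6 (3-4): L=3.7204, (cx,cy)=(0.4155,-0.9096)
member 7 (3-5): L=2.6285, (cx,cy)=(0.9971,0.0757)
member 8 (4-5): L=3.7408, (cx,cy)=(0.2874,0.9578)
member 9 (4-6): L=2.5960, (cx,cy)=(1.0000,0.0000)
member 10 (5-6): L=3.8925, (cx,cy)=(0.3908,-0.9205)
solve A·x = −loads:
  F[0-1] = -2261.6128 N (compression)
  F[0-2] = +23.1861 N (tension)
  F[1-2] = +2189.8612 N (tension)
  F[1-3] = -1577.7299 N (compression)
  F[2-3] = +730.5387 N (tension)
  F[2-4] = +918.4900 N (tension)
  F[3-4] = -828.1509 N (compression)
  F[3-5] = -959.8016 N (compression)
  F[4-5] = +786.4365 N (tension)
  F[4-6] = +348.3569 N (tension)
  F[5-6] = -891.4984 N (compression)
  Rx@0 = +872.7300 N
  Ry@0 = +2076.5902 N
  Ry@6 = +820.6198 N

-1577.730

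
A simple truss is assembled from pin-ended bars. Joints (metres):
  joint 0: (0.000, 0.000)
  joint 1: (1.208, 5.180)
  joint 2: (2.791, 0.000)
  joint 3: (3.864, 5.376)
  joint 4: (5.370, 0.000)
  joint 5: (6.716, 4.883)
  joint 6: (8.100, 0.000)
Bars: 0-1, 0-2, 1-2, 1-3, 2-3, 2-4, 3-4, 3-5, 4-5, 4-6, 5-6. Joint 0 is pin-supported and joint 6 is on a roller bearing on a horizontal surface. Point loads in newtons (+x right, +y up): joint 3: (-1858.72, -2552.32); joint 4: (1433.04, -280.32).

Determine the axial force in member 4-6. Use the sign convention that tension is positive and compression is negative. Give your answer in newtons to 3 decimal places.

N=7 nodes, M=11 members, R=3 reactions → 2N=14, M+R=14
member 0 (0-1): L=5.3190, (cx,cy)=(0.2271,0.9739)
member 1 (0-2): L=2.7910, (cx,cy)=(1.0000,0.0000)
member 2 (1-2): L=5.4165, (cx,cy)=(0.2923,-0.9563)
member 3 (1-3): L=2.6632, (cx,cy)=(0.9973,0.0736)
member 4 (2-3): L=5.4820, (cx,cy)=(0.1957,0.9807)
member 5 (2-4): L=2.5790, (cx,cy)=(1.0000,0.0000)
member 6 (3-4): L=5.5830, (cx,cy)=(0.2697,-0.9629)
member 7 (3-5): L=2.8943, (cx,cy)=(0.9854,-0.1703)
member 8 (4-5): L=5.0651, (cx,cy)=(0.2657,0.9640)
member 9 (4-6): L=2.7300, (cx,cy)=(1.0000,0.0000)
member 10 (5-6): L=5.0753, (cx,cy)=(0.2727,-0.9621)
solve A·x = −loads:
  F[0-1] = -2734.3375 N (compression)
  F[0-2] = +195.3174 N (tension)
  F[1-2] = +2676.1842 N (tension)
  F[1-3] = -1406.9438 N (compression)
  F[2-3] = -2609.8220 N (compression)
  F[2-4] = +1488.2696 N (tension)
  F[3-4] = +131.0851 N (tension)
  F[3-5] = -91.9332 N (compression)
  F[4-5] = +159.8413 N (tension)
  F[4-6] = +48.1137 N (tension)
  F[5-6] = -176.4404 N (compression)
  Rx@0 = +425.6800 N
  Ry@0 = +2662.8864 N
  Ry@6 = +169.7536 N

48.114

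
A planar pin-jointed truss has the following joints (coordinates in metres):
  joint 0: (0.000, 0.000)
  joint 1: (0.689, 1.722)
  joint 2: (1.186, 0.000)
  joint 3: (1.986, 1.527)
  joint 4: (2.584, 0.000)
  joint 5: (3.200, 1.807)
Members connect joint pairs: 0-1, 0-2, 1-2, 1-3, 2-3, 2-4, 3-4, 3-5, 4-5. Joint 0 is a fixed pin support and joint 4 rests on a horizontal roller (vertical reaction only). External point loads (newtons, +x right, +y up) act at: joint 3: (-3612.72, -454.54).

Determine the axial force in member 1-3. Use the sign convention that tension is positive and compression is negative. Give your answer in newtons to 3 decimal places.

N=6 nodes, M=9 members, R=3 reactions → 2N=12, M+R=12
member 0 (0-1): L=1.8547, (cx,cy)=(0.3715,0.9284)
member 1 (0-2): L=1.1860, (cx,cy)=(1.0000,0.0000)
member 2 (1-2): L=1.7923, (cx,cy)=(0.2773,-0.9608)
member 3 (1-3): L=1.3116, (cx,cy)=(0.9889,-0.1487)
member 4 (2-3): L=1.7239, (cx,cy)=(0.4641,0.8858)
member 5 (2-4): L=1.3980, (cx,cy)=(1.0000,0.0000)
member 6 (3-4): L=1.6399, (cx,cy)=(0.3647,-0.9311)
member 7 (3-5): L=1.2459, (cx,cy)=(0.9744,0.2247)
member 8 (4-5): L=1.9091, (cx,cy)=(0.3227,0.9465)
solve A·x = −loads:
  F[0-1] = -2412.7665 N (compression)
  F[0-2] = -2716.4167 N (compression)
  F[1-2] = +2583.9230 N (tension)
  F[1-3] = -1630.9498 N (compression)
  F[2-3] = -2802.6619 N (compression)
  F[2-4] = -699.2597 N (compression)
  F[3-4] = +1917.6069 N (tension)
  F[3-5] = +0.0000 N (tension)
  F[4-5] = -0.0000 N (compression)
  Rx@0 = +3612.7200 N
  Ry@0 = +2240.1077 N
  Ry@4 = -1785.5677 N

-1630.950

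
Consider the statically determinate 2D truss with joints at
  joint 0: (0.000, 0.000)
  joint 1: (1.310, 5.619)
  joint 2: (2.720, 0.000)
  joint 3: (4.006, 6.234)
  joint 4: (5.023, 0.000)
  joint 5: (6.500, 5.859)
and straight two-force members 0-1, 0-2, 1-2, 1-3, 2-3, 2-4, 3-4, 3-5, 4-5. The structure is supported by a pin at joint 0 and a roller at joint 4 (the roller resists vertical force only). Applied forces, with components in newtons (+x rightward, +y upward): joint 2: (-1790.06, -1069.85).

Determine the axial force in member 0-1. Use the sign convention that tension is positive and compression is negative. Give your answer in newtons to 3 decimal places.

-503.671

N=6 nodes, M=9 members, R=3 reactions → 2N=12, M+R=12
member 0 (0-1): L=5.7697, (cx,cy)=(0.2270,0.9739)
member 1 (0-2): L=2.7200, (cx,cy)=(1.0000,0.0000)
member 2 (1-2): L=5.7932, (cx,cy)=(0.2434,-0.9699)
member 3 (1-3): L=2.7653, (cx,cy)=(0.9750,0.2224)
member 4 (2-3): L=6.3653, (cx,cy)=(0.2020,0.9794)
member 5 (2-4): L=2.3030, (cx,cy)=(1.0000,0.0000)
member 6 (3-4): L=6.3164, (cx,cy)=(0.1610,-0.9870)
member 7 (3-5): L=2.5220, (cx,cy)=(0.9889,-0.1487)
member 8 (4-5): L=6.0423, (cx,cy)=(0.2444,0.9697)
solve A·x = −loads:
  F[0-1] = -503.6707 N (compression)
  F[0-2] = -1675.7022 N (compression)
  F[1-2] = +452.9035 N (tension)
  F[1-3] = -230.3587 N (compression)
  F[2-3] = +643.8428 N (tension)
  F[2-4] = +94.5111 N (tension)
  F[3-4] = -586.9920 N (compression)
  F[3-5] = +0.0000 N (tension)
  F[4-5] = -0.0000 N (compression)
  Rx@0 = +1790.0600 N
  Ry@0 = +490.5165 N
  Ry@4 = +579.3335 N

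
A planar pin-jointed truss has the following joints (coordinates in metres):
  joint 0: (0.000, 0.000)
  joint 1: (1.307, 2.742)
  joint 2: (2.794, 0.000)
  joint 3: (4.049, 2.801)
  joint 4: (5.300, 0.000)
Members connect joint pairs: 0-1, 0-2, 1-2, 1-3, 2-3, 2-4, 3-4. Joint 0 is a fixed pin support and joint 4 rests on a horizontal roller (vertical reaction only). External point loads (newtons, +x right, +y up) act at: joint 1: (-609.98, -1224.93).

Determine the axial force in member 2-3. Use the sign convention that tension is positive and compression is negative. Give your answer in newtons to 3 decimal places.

-15.087

N=5 nodes, M=7 members, R=3 reactions → 2N=10, M+R=10
member 0 (0-1): L=3.0376, (cx,cy)=(0.4303,0.9027)
member 1 (0-2): L=2.7940, (cx,cy)=(1.0000,0.0000)
member 2 (1-2): L=3.1193, (cx,cy)=(0.4767,-0.8791)
member 3 (1-3): L=2.7426, (cx,cy)=(0.9998,0.0215)
member 4 (2-3): L=3.0693, (cx,cy)=(0.4089,0.9126)
member 5 (2-4): L=2.5060, (cx,cy)=(1.0000,0.0000)
member 6 (3-4): L=3.0677, (cx,cy)=(0.4078,-0.9131)
solve A·x = −loads:
  F[0-1] = -1371.9300 N (compression)
  F[0-2] = -19.6679 N (compression)
  F[1-2] = +15.6628 N (tension)
  F[1-3] = +12.2040 N (tension)
  F[2-3] = -15.0874 N (compression)
  F[2-4] = -6.0321 N (compression)
  F[3-4] = +14.7918 N (tension)
  Rx@0 = +609.9800 N
  Ry@0 = +1238.4360 N
  Ry@4 = -13.5060 N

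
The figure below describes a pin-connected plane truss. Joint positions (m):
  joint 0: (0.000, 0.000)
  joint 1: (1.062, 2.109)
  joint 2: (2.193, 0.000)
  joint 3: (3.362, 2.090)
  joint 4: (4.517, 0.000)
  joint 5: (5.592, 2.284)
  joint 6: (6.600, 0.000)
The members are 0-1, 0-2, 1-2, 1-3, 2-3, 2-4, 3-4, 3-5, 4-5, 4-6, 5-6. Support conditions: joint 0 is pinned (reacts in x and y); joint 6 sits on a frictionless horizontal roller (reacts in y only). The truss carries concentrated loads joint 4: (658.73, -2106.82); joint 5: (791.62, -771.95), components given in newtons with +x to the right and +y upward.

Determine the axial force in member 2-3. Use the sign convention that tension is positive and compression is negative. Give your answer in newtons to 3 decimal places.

N=7 nodes, M=11 members, R=3 reactions → 2N=14, M+R=14
member 0 (0-1): L=2.3613, (cx,cy)=(0.4498,0.8932)
member 1 (0-2): L=2.1930, (cx,cy)=(1.0000,0.0000)
member 2 (1-2): L=2.3931, (cx,cy)=(0.4726,-0.8813)
member 3 (1-3): L=2.3001, (cx,cy)=(1.0000,-0.0083)
member 4 (2-3): L=2.3947, (cx,cy)=(0.4882,0.8728)
member 5 (2-4): L=2.3240, (cx,cy)=(1.0000,0.0000)
member 6 (3-4): L=2.3879, (cx,cy)=(0.4837,-0.8752)
member 7 (3-5): L=2.2384, (cx,cy)=(0.9962,0.0867)
member 8 (4-5): L=2.5243, (cx,cy)=(0.4259,0.9048)
member 9 (4-6): L=2.0830, (cx,cy)=(1.0000,0.0000)
member 10 (5-6): L=2.4965, (cx,cy)=(0.4038,-0.9149)
solve A·x = −loads:
  F[0-1] = -569.7506 N (compression)
  F[0-2] = +1706.5969 N (tension)
  F[1-2] = +582.4120 N (tension)
  F[1-3] = -531.5153 N (compression)
  F[2-3] = -588.0975 N (compression)
  F[2-4] = +2268.9318 N (tension)
  F[3-4] = +477.1089 N (tension)
  F[3-5] = -1053.3161 N (compression)
  F[4-5] = +1866.9870 N (tension)
  F[4-6] = +1045.9084 N (tension)
  F[5-6] = -2590.4303 N (compression)
  Rx@0 = -1450.3500 N
  Ry@0 = +508.8745 N
  Ry@6 = +2369.8955 N

-588.097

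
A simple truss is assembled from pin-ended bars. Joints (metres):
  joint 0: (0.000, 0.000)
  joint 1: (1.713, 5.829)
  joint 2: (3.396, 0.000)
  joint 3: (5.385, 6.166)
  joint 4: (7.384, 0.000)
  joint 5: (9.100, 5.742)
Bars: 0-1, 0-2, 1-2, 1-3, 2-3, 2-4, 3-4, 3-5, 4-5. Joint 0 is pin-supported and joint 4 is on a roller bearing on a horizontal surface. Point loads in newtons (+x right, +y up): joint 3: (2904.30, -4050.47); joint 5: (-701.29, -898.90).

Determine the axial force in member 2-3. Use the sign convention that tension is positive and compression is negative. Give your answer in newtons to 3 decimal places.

988.284

N=6 nodes, M=9 members, R=3 reactions → 2N=12, M+R=12
member 0 (0-1): L=6.0755, (cx,cy)=(0.2820,0.9594)
member 1 (0-2): L=3.3960, (cx,cy)=(1.0000,0.0000)
member 2 (1-2): L=6.0671, (cx,cy)=(0.2774,-0.9608)
member 3 (1-3): L=3.6874, (cx,cy)=(0.9958,0.0914)
member 4 (2-3): L=6.4789, (cx,cy)=(0.3070,0.9517)
member 5 (2-4): L=3.9880, (cx,cy)=(1.0000,0.0000)
member 6 (3-4): L=6.4819, (cx,cy)=(0.3084,-0.9513)
member 7 (3-5): L=3.7391, (cx,cy)=(0.9935,-0.1134)
member 8 (4-5): L=5.9929, (cx,cy)=(0.2863,0.9581)
solve A·x = −loads:
  F[0-1] = +1034.2033 N (tension)
  F[0-2] = +1911.4139 N (tension)
  F[1-2] = -978.9792 N (compression)
  F[1-3] = +565.5294 N (tension)
  F[2-3] = +988.2835 N (tension)
  F[2-4] = +1336.4460 N (tension)
  F[3-4] = -5250.9010 N (compression)
  F[3-5] = -421.0990 N (compression)
  F[4-5] = -988.0204 N (compression)
  Rx@0 = -2203.0100 N
  Ry@0 = -992.2440 N
  Ry@4 = +5941.6140 N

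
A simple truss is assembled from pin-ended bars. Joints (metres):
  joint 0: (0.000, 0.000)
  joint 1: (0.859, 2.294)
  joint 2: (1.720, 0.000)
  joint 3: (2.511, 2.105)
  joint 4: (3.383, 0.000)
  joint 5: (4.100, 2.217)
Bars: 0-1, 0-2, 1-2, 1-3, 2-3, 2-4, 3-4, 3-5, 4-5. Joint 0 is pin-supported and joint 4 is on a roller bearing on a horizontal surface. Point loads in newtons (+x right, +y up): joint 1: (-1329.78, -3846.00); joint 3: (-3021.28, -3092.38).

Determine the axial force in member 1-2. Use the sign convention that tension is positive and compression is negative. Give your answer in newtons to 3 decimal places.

3042.630

N=6 nodes, M=9 members, R=3 reactions → 2N=12, M+R=12
member 0 (0-1): L=2.4496, (cx,cy)=(0.3507,0.9365)
member 1 (0-2): L=1.7200, (cx,cy)=(1.0000,0.0000)
member 2 (1-2): L=2.4503, (cx,cy)=(0.3514,-0.9362)
member 3 (1-3): L=1.6628, (cx,cy)=(0.9935,-0.1137)
member 4 (2-3): L=2.2487, (cx,cy)=(0.3518,0.9361)
member 5 (2-4): L=1.6630, (cx,cy)=(1.0000,0.0000)
member 6 (3-4): L=2.2785, (cx,cy)=(0.3827,-0.9239)
member 7 (3-5): L=1.5929, (cx,cy)=(0.9975,0.0703)
member 8 (4-5): L=2.3301, (cx,cy)=(0.3077,0.9515)
solve A·x = −loads:
  F[0-1] = -6885.4188 N (compression)
  F[0-2] = -1936.5088 N (compression)
  F[1-2] = +3042.6298 N (tension)
  F[1-3] = -2167.9768 N (compression)
  F[2-3] = -3043.0755 N (compression)
  F[2-4] = +203.0691 N (tension)
  F[3-4] = -530.6035 N (compression)
  F[3-5] = +0.0000 N (tension)
  F[4-5] = -0.0000 N (compression)
  Rx@0 = +4351.0600 N
  Ry@0 = +6448.1729 N
  Ry@4 = +490.2071 N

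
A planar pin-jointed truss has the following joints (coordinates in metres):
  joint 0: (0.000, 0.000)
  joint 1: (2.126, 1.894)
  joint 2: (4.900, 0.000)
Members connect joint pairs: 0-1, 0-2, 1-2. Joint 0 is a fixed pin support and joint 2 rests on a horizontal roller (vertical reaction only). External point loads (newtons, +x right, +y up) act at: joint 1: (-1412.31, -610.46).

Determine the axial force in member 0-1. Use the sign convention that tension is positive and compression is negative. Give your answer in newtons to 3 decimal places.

-1340.209

N=3 nodes, M=3 members, R=3 reactions → 2N=6, M+R=6
member 0 (0-1): L=2.8473, (cx,cy)=(0.7467,0.6652)
member 1 (0-2): L=4.9000, (cx,cy)=(1.0000,0.0000)
member 2 (1-2): L=3.3589, (cx,cy)=(0.8259,-0.5639)
solve A·x = −loads:
  F[0-1] = -1340.2092 N (compression)
  F[0-2] = -411.6126 N (compression)
  F[1-2] = +498.4037 N (tension)
  Rx@0 = +1412.3100 N
  Ry@0 = +891.4962 N
  Ry@2 = -281.0362 N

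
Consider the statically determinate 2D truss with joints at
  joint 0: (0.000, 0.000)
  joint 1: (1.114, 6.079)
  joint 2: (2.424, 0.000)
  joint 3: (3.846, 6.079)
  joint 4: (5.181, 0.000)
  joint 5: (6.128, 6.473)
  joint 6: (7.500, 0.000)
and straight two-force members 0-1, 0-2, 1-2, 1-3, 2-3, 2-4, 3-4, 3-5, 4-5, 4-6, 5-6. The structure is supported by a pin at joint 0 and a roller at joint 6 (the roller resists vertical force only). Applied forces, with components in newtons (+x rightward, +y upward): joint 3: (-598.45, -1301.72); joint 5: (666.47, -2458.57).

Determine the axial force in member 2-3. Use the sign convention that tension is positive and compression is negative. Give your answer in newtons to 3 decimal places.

N=7 nodes, M=11 members, R=3 reactions → 2N=14, M+R=14
member 0 (0-1): L=6.1802, (cx,cy)=(0.1803,0.9836)
member 1 (0-2): L=2.4240, (cx,cy)=(1.0000,0.0000)
member 2 (1-2): L=6.2185, (cx,cy)=(0.2107,-0.9776)
member 3 (1-3): L=2.7320, (cx,cy)=(1.0000,0.0000)
member 4 (2-3): L=6.2431, (cx,cy)=(0.2278,0.9737)
member 5 (2-4): L=2.7570, (cx,cy)=(1.0000,0.0000)
member 6 (3-4): L=6.2239, (cx,cy)=(0.2145,-0.9767)
member 7 (3-5): L=2.3158, (cx,cy)=(0.9854,0.1701)
member 8 (4-5): L=6.5419, (cx,cy)=(0.1448,0.9895)
member 9 (4-6): L=2.3190, (cx,cy)=(1.0000,0.0000)
member 10 (5-6): L=6.6168, (cx,cy)=(0.2074,-0.9783)
solve A·x = −loads:
  F[0-1] = -1010.3572 N (compression)
  F[0-2] = +250.1391 N (tension)
  F[1-2] = +1016.6217 N (tension)
  F[1-3] = -396.2807 N (compression)
  F[2-3] = -1020.6358 N (compression)
  F[2-4] = +696.7724 N (tension)
  F[3-4] = -308.8939 N (compression)
  F[3-5] = +36.4864 N (tension)
  F[4-5] = +304.9159 N (tension)
  F[4-6] = +586.3762 N (tension)
  F[5-6] = -2827.9426 N (compression)
  Rx@0 = -68.0200 N
  Ry@0 = +993.8080 N
  Ry@6 = +2766.4820 N

-1020.636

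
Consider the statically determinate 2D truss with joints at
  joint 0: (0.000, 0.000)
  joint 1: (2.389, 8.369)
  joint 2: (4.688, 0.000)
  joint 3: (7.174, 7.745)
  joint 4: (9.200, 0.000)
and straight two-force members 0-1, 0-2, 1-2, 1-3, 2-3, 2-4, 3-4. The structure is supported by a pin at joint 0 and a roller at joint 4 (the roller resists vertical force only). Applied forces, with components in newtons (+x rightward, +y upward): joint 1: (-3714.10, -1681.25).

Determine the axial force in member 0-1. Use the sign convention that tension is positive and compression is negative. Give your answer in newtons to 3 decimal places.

-4807.972

N=5 nodes, M=7 members, R=3 reactions → 2N=10, M+R=10
member 0 (0-1): L=8.7033, (cx,cy)=(0.2745,0.9616)
member 1 (0-2): L=4.6880, (cx,cy)=(1.0000,0.0000)
member 2 (1-2): L=8.6790, (cx,cy)=(0.2649,-0.9643)
member 3 (1-3): L=4.8255, (cx,cy)=(0.9916,-0.1293)
member 4 (2-3): L=8.1342, (cx,cy)=(0.3056,0.9522)
member 5 (2-4): L=4.5120, (cx,cy)=(1.0000,0.0000)
member 6 (3-4): L=8.0056, (cx,cy)=(0.2531,-0.9674)
solve A·x = −loads:
  F[0-1] = -4807.9723 N (compression)
  F[0-2] = -2394.3429 N (compression)
  F[1-2] = +2828.5526 N (tension)
  F[1-3] = +1659.0130 N (tension)
  F[2-3] = -2864.5744 N (compression)
  F[2-4] = -769.6035 N (compression)
  F[3-4] = +3041.0372 N (tension)
  Rx@0 = +3714.1000 N
  Ry@0 = +4623.2931 N
  Ry@4 = -2942.0431 N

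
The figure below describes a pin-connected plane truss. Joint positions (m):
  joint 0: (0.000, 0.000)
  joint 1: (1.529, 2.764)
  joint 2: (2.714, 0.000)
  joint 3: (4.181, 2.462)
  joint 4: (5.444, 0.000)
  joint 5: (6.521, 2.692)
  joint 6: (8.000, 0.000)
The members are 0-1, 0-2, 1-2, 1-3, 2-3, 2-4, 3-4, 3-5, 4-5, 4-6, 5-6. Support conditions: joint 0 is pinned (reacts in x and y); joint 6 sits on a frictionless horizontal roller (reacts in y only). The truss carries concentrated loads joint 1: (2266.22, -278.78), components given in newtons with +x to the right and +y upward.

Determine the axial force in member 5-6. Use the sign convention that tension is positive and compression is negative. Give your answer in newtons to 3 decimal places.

N=7 nodes, M=11 members, R=3 reactions → 2N=14, M+R=14
member 0 (0-1): L=3.1587, (cx,cy)=(0.4841,0.8750)
member 1 (0-2): L=2.7140, (cx,cy)=(1.0000,0.0000)
member 2 (1-2): L=3.0073, (cx,cy)=(0.3940,-0.9191)
member 3 (1-3): L=2.6691, (cx,cy)=(0.9936,-0.1131)
member 4 (2-3): L=2.8659, (cx,cy)=(0.5119,0.8591)
member 5 (2-4): L=2.7300, (cx,cy)=(1.0000,0.0000)
member 6 (3-4): L=2.7671, (cx,cy)=(0.4564,-0.8898)
member 7 (3-5): L=2.3513, (cx,cy)=(0.9952,0.0978)
member 8 (4-5): L=2.8994, (cx,cy)=(0.3715,0.9285)
member 9 (4-6): L=2.5560, (cx,cy)=(1.0000,0.0000)
member 10 (5-6): L=3.0715, (cx,cy)=(0.4815,-0.8764)
solve A·x = −loads:
  F[0-1] = +637.0941 N (tension)
  F[0-2] = +1957.8306 N (tension)
  F[1-2] = -701.5501 N (compression)
  F[1-3] = -1692.2589 N (compression)
  F[2-3] = +750.5771 N (tension)
  F[2-4] = +1297.1893 N (tension)
  F[3-4] = -1031.1838 N (compression)
  F[3-5] = -830.4973 N (compression)
  F[4-5] = +988.2024 N (tension)
  F[4-6] = +459.4464 N (tension)
  F[5-6] = -954.1610 N (compression)
  Rx@0 = -2266.2200 N
  Ry@0 = -557.4808 N
  Ry@6 = +836.2608 N

-954.161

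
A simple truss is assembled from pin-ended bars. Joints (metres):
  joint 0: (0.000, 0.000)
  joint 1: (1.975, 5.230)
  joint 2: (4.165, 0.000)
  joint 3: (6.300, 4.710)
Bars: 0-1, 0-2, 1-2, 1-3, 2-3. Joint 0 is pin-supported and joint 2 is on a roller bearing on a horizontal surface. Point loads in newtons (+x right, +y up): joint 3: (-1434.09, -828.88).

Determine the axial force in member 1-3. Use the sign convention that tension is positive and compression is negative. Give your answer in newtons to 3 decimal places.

-1010.895

N=4 nodes, M=5 members, R=3 reactions → 2N=8, M+R=8
member 0 (0-1): L=5.5905, (cx,cy)=(0.3533,0.9355)
member 1 (0-2): L=4.1650, (cx,cy)=(1.0000,0.0000)
member 2 (1-2): L=5.6700, (cx,cy)=(0.3862,-0.9224)
member 3 (1-3): L=4.3561, (cx,cy)=(0.9928,-0.1194)
member 4 (2-3): L=5.1713, (cx,cy)=(0.4129,0.9108)
solve A·x = −loads:
  F[0-1] = -1279.3510 N (compression)
  F[0-2] = -982.1224 N (compression)
  F[1-2] = +1428.3739 N (tension)
  F[1-3] = -1010.8950 N (compression)
  F[2-3] = -1042.5514 N (compression)
  Rx@0 = +1434.0900 N
  Ry@0 = +1196.8560 N
  Ry@2 = -367.9760 N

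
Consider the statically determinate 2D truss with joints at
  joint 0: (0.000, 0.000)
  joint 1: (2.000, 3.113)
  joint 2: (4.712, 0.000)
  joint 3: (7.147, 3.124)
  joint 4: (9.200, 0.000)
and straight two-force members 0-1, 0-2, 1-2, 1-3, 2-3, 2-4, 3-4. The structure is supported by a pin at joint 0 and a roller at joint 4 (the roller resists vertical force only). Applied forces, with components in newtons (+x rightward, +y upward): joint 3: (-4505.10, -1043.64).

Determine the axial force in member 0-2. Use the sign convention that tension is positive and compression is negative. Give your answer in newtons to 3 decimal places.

N=5 nodes, M=7 members, R=3 reactions → 2N=10, M+R=10
member 0 (0-1): L=3.7001, (cx,cy)=(0.5405,0.8413)
member 1 (0-2): L=4.7120, (cx,cy)=(1.0000,0.0000)
member 2 (1-2): L=4.1286, (cx,cy)=(0.6569,-0.7540)
member 3 (1-3): L=5.1470, (cx,cy)=(1.0000,0.0021)
member 4 (2-3): L=3.9609, (cx,cy)=(0.6148,0.7887)
member 5 (2-4): L=4.4880, (cx,cy)=(1.0000,0.0000)
member 6 (3-4): L=3.7382, (cx,cy)=(0.5492,-0.8357)
solve A·x = −loads:
  F[0-1] = -2095.1001 N (compression)
  F[0-2] = -3372.6453 N (compression)
  F[1-2] = +2330.2036 N (tension)
  F[1-3] = -2663.1111 N (compression)
  F[2-3] = -2227.6476 N (compression)
  F[2-4] = -472.5224 N (compression)
  F[3-4] = +860.3926 N (tension)
  Rx@0 = +4505.1000 N
  Ry@0 = +1762.6658 N
  Ry@4 = -719.0258 N

-3372.645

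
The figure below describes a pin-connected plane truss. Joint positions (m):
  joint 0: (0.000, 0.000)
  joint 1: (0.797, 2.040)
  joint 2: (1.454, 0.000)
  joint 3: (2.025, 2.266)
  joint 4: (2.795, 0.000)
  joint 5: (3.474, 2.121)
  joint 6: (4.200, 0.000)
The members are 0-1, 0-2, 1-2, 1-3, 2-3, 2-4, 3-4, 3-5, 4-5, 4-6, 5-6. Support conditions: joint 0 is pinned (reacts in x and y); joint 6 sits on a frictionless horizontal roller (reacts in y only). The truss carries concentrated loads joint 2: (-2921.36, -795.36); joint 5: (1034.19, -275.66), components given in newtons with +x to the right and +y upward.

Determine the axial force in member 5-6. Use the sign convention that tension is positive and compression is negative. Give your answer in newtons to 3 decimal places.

-1084.041

N=7 nodes, M=11 members, R=3 reactions → 2N=14, M+R=14
member 0 (0-1): L=2.1902, (cx,cy)=(0.3639,0.9314)
member 1 (0-2): L=1.4540, (cx,cy)=(1.0000,0.0000)
member 2 (1-2): L=2.1432, (cx,cy)=(0.3066,-0.9519)
member 3 (1-3): L=1.2486, (cx,cy)=(0.9835,0.1810)
member 4 (2-3): L=2.3368, (cx,cy)=(0.2443,0.9697)
member 5 (2-4): L=1.3410, (cx,cy)=(1.0000,0.0000)
member 6 (3-4): L=2.3933, (cx,cy)=(0.3217,-0.9468)
member 7 (3-5): L=1.4562, (cx,cy)=(0.9950,-0.0996)
member 8 (4-5): L=2.2270, (cx,cy)=(0.3049,0.9524)
member 9 (4-6): L=1.4050, (cx,cy)=(1.0000,0.0000)
member 10 (5-6): L=2.2418, (cx,cy)=(0.3238,-0.9461)
solve A·x = −loads:
  F[0-1] = -48.7395 N (compression)
  F[0-2] = -1869.4337 N (compression)
  F[1-2] = +41.7880 N (tension)
  F[1-3] = -31.0595 N (compression)
  F[2-3] = +779.2034 N (tension)
  F[2-4] = +874.3400 N (tension)
  F[3-4] = -837.4489 N (compression)
  F[3-5] = +431.4331 N (tension)
  F[4-5] = +832.5609 N (tension)
  F[4-6] = +351.0616 N (tension)
  F[5-6] = -1084.0411 N (compression)
  Rx@0 = +1887.1700 N
  Ry@0 = +45.3978 N
  Ry@6 = +1025.6222 N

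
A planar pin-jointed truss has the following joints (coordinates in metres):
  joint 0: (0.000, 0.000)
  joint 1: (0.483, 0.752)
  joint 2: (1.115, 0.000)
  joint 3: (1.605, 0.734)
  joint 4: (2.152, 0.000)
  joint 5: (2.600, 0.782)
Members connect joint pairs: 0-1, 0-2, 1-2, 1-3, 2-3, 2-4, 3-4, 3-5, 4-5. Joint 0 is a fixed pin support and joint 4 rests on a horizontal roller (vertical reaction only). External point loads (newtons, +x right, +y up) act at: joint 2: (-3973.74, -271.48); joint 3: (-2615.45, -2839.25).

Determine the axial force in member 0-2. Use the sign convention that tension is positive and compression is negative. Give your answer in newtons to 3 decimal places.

N=6 nodes, M=9 members, R=3 reactions → 2N=12, M+R=12
member 0 (0-1): L=0.8938, (cx,cy)=(0.5404,0.8414)
member 1 (0-2): L=1.1150, (cx,cy)=(1.0000,0.0000)
member 2 (1-2): L=0.9823, (cx,cy)=(0.6434,-0.7655)
member 3 (1-3): L=1.1221, (cx,cy)=(0.9999,-0.0160)
member 4 (2-3): L=0.8825, (cx,cy)=(0.5552,0.8317)
member 5 (2-4): L=1.0370, (cx,cy)=(1.0000,0.0000)
member 6 (3-4): L=0.9154, (cx,cy)=(0.5976,-0.8018)
member 7 (3-5): L=0.9962, (cx,cy)=(0.9988,0.0482)
member 8 (4-5): L=0.9012, (cx,cy)=(0.4971,0.8677)
solve A·x = −loads:
  F[0-1] = -2073.4331 N (compression)
  F[0-2] = -5468.6689 N (compression)
  F[1-2] = +2333.8222 N (tension)
  F[1-3] = -2622.4002 N (compression)
  F[2-3] = -1821.7649 N (compression)
  F[2-4] = +1018.0986 N (tension)
  F[3-4] = -1703.7876 N (compression)
  F[3-5] = +0.0000 N (tension)
  F[4-5] = +0.0000 N (tension)
  Rx@0 = +6589.1900 N
  Ry@0 = +1744.5794 N
  Ry@4 = +1366.1506 N

-5468.669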